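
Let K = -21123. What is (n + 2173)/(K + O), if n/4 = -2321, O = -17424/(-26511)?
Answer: 62839907/186658143 ≈ 0.33666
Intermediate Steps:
O = 5808/8837 (O = -17424*(-1/26511) = 5808/8837 ≈ 0.65724)
n = -9284 (n = 4*(-2321) = -9284)
(n + 2173)/(K + O) = (-9284 + 2173)/(-21123 + 5808/8837) = -7111/(-186658143/8837) = -7111*(-8837/186658143) = 62839907/186658143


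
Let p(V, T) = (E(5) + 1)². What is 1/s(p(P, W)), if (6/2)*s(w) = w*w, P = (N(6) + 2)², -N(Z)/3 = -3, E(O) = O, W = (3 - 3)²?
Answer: 1/432 ≈ 0.0023148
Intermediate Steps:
W = 0 (W = 0² = 0)
N(Z) = 9 (N(Z) = -3*(-3) = 9)
P = 121 (P = (9 + 2)² = 11² = 121)
p(V, T) = 36 (p(V, T) = (5 + 1)² = 6² = 36)
s(w) = w²/3 (s(w) = (w*w)/3 = w²/3)
1/s(p(P, W)) = 1/((⅓)*36²) = 1/((⅓)*1296) = 1/432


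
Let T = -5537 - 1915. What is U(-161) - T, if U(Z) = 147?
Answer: 7599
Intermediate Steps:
T = -7452
U(-161) - T = 147 - 1*(-7452) = 147 + 7452 = 7599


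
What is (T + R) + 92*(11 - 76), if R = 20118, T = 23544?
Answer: 37682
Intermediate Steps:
(T + R) + 92*(11 - 76) = (23544 + 20118) + 92*(11 - 76) = 43662 + 92*(-65) = 43662 - 5980 = 37682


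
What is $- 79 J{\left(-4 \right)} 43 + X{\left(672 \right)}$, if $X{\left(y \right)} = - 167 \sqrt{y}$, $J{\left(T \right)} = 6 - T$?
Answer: $-33970 - 668 \sqrt{42} \approx -38299.0$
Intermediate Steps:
$- 79 J{\left(-4 \right)} 43 + X{\left(672 \right)} = - 79 \left(6 - -4\right) 43 - 167 \sqrt{672} = - 79 \left(6 + 4\right) 43 - 167 \cdot 4 \sqrt{42} = \left(-79\right) 10 \cdot 43 - 668 \sqrt{42} = \left(-790\right) 43 - 668 \sqrt{42} = -33970 - 668 \sqrt{42}$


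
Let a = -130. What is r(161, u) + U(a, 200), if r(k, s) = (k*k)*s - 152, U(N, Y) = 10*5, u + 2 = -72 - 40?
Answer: -2955096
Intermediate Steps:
u = -114 (u = -2 + (-72 - 40) = -2 - 112 = -114)
U(N, Y) = 50
r(k, s) = -152 + s*k**2 (r(k, s) = k**2*s - 152 = s*k**2 - 152 = -152 + s*k**2)
r(161, u) + U(a, 200) = (-152 - 114*161**2) + 50 = (-152 - 114*25921) + 50 = (-152 - 2954994) + 50 = -2955146 + 50 = -2955096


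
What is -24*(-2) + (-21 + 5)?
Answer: 32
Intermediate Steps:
-24*(-2) + (-21 + 5) = 48 - 16 = 32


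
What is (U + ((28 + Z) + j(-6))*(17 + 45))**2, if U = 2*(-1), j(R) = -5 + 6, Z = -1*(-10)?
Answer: 5837056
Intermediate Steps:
Z = 10
j(R) = 1
U = -2
(U + ((28 + Z) + j(-6))*(17 + 45))**2 = (-2 + ((28 + 10) + 1)*(17 + 45))**2 = (-2 + (38 + 1)*62)**2 = (-2 + 39*62)**2 = (-2 + 2418)**2 = 2416**2 = 5837056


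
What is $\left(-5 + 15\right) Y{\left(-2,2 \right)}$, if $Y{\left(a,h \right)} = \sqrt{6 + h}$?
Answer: $20 \sqrt{2} \approx 28.284$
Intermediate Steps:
$\left(-5 + 15\right) Y{\left(-2,2 \right)} = \left(-5 + 15\right) \sqrt{6 + 2} = 10 \sqrt{8} = 10 \cdot 2 \sqrt{2} = 20 \sqrt{2}$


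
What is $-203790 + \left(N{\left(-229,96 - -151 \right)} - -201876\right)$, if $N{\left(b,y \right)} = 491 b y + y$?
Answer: $-27774100$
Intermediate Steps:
$N{\left(b,y \right)} = y + 491 b y$ ($N{\left(b,y \right)} = 491 b y + y = y + 491 b y$)
$-203790 + \left(N{\left(-229,96 - -151 \right)} - -201876\right) = -203790 + \left(\left(96 - -151\right) \left(1 + 491 \left(-229\right)\right) - -201876\right) = -203790 + \left(\left(96 + 151\right) \left(1 - 112439\right) + 201876\right) = -203790 + \left(247 \left(-112438\right) + 201876\right) = -203790 + \left(-27772186 + 201876\right) = -203790 - 27570310 = -27774100$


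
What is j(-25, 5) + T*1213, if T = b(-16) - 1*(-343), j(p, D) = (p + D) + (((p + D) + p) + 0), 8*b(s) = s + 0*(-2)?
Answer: 413568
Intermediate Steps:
b(s) = s/8 (b(s) = (s + 0*(-2))/8 = (s + 0)/8 = s/8)
j(p, D) = 2*D + 3*p (j(p, D) = (D + p) + (((D + p) + p) + 0) = (D + p) + ((D + 2*p) + 0) = (D + p) + (D + 2*p) = 2*D + 3*p)
T = 341 (T = (1/8)*(-16) - 1*(-343) = -2 + 343 = 341)
j(-25, 5) + T*1213 = (2*5 + 3*(-25)) + 341*1213 = (10 - 75) + 413633 = -65 + 413633 = 413568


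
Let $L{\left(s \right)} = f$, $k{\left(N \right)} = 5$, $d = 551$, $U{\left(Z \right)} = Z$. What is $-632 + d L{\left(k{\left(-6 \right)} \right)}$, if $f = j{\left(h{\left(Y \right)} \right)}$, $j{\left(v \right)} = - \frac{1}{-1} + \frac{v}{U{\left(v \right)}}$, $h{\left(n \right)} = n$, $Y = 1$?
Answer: $470$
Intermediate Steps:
$j{\left(v \right)} = 2$ ($j{\left(v \right)} = - \frac{1}{-1} + \frac{v}{v} = \left(-1\right) \left(-1\right) + 1 = 1 + 1 = 2$)
$f = 2$
$L{\left(s \right)} = 2$
$-632 + d L{\left(k{\left(-6 \right)} \right)} = -632 + 551 \cdot 2 = -632 + 1102 = 470$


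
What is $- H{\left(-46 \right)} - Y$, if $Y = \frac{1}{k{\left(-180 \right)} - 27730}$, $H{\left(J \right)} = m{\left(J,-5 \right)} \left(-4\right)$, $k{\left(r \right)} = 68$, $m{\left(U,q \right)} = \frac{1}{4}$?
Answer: $\frac{27663}{27662} \approx 1.0$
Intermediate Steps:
$m{\left(U,q \right)} = \frac{1}{4}$
$H{\left(J \right)} = -1$ ($H{\left(J \right)} = \frac{1}{4} \left(-4\right) = -1$)
$Y = - \frac{1}{27662}$ ($Y = \frac{1}{68 - 27730} = \frac{1}{-27662} = - \frac{1}{27662} \approx -3.6151 \cdot 10^{-5}$)
$- H{\left(-46 \right)} - Y = \left(-1\right) \left(-1\right) - - \frac{1}{27662} = 1 + \frac{1}{27662} = \frac{27663}{27662}$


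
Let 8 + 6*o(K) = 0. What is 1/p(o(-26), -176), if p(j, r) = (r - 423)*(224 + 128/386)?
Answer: -193/25934304 ≈ -7.4419e-6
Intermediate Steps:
o(K) = -4/3 (o(K) = -4/3 + (⅙)*0 = -4/3 + 0 = -4/3)
p(j, r) = -18314208/193 + 43296*r/193 (p(j, r) = (-423 + r)*(224 + 128*(1/386)) = (-423 + r)*(224 + 64/193) = (-423 + r)*(43296/193) = -18314208/193 + 43296*r/193)
1/p(o(-26), -176) = 1/(-18314208/193 + (43296/193)*(-176)) = 1/(-18314208/193 - 7620096/193) = 1/(-25934304/193) = -193/25934304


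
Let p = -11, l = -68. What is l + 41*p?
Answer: -519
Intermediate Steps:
l + 41*p = -68 + 41*(-11) = -68 - 451 = -519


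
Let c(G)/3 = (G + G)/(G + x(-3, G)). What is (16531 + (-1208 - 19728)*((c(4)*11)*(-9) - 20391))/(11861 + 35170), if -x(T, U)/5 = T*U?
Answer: 427699756/47031 ≈ 9094.0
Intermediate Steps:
x(T, U) = -5*T*U
c(G) = 3/8 (c(G) = 3*((G + G)/(G - 5*(-3)*G)) = 3*((2*G)/(G + 15*G)) = 3*((2*G)/((16*G))) = 3*((2*G)*(1/(16*G))) = 3*(⅛) = 3/8)
(16531 + (-1208 - 19728)*((c(4)*11)*(-9) - 20391))/(11861 + 35170) = (16531 + (-1208 - 19728)*(((3/8)*11)*(-9) - 20391))/(11861 + 35170) = (16531 - 20936*((33/8)*(-9) - 20391))/47031 = (16531 - 20936*(-297/8 - 20391))*(1/47031) = (16531 - 20936*(-163425/8))*(1/47031) = (16531 + 427683225)*(1/47031) = 427699756*(1/47031) = 427699756/47031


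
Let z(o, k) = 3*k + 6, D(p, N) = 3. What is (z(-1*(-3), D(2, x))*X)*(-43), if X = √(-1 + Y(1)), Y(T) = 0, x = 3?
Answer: -645*I ≈ -645.0*I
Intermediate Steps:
z(o, k) = 6 + 3*k
X = I (X = √(-1 + 0) = √(-1) = I ≈ 1.0*I)
(z(-1*(-3), D(2, x))*X)*(-43) = ((6 + 3*3)*I)*(-43) = ((6 + 9)*I)*(-43) = (15*I)*(-43) = -645*I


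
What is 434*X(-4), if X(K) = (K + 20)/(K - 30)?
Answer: -3472/17 ≈ -204.24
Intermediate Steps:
X(K) = (20 + K)/(-30 + K)
434*X(-4) = 434*((20 - 4)/(-30 - 4)) = 434*(16/(-34)) = 434*(-1/34*16) = 434*(-8/17) = -3472/17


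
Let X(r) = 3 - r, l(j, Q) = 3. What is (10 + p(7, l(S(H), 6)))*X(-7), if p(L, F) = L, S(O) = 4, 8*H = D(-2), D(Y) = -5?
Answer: 170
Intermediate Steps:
H = -5/8 (H = (1/8)*(-5) = -5/8 ≈ -0.62500)
(10 + p(7, l(S(H), 6)))*X(-7) = (10 + 7)*(3 - 1*(-7)) = 17*(3 + 7) = 17*10 = 170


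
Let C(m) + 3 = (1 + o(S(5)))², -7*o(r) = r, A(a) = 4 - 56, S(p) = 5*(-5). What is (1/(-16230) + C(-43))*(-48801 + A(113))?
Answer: -14190960017/16230 ≈ -8.7437e+5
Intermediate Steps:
S(p) = -25
A(a) = -52
o(r) = -r/7
C(m) = 877/49 (C(m) = -3 + (1 - ⅐*(-25))² = -3 + (1 + 25/7)² = -3 + (32/7)² = -3 + 1024/49 = 877/49)
(1/(-16230) + C(-43))*(-48801 + A(113)) = (1/(-16230) + 877/49)*(-48801 - 52) = (-1/16230 + 877/49)*(-48853) = (14233661/795270)*(-48853) = -14190960017/16230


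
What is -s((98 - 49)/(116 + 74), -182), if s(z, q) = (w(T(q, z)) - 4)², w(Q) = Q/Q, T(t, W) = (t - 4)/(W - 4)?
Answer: -9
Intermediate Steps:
T(t, W) = (-4 + t)/(-4 + W)
w(Q) = 1
s(z, q) = 9 (s(z, q) = (1 - 4)² = (-3)² = 9)
-s((98 - 49)/(116 + 74), -182) = -1*9 = -9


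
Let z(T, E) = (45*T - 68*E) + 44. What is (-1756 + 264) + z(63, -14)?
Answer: 2339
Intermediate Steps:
z(T, E) = 44 - 68*E + 45*T (z(T, E) = (-68*E + 45*T) + 44 = 44 - 68*E + 45*T)
(-1756 + 264) + z(63, -14) = (-1756 + 264) + (44 - 68*(-14) + 45*63) = -1492 + (44 + 952 + 2835) = -1492 + 3831 = 2339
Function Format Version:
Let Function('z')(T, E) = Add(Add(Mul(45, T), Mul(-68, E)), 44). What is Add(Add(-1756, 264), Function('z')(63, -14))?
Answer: 2339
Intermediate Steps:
Function('z')(T, E) = Add(44, Mul(-68, E), Mul(45, T)) (Function('z')(T, E) = Add(Add(Mul(-68, E), Mul(45, T)), 44) = Add(44, Mul(-68, E), Mul(45, T)))
Add(Add(-1756, 264), Function('z')(63, -14)) = Add(Add(-1756, 264), Add(44, Mul(-68, -14), Mul(45, 63))) = Add(-1492, Add(44, 952, 2835)) = Add(-1492, 3831) = 2339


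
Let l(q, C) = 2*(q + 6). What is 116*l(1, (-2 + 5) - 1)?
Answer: 1624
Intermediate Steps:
l(q, C) = 12 + 2*q (l(q, C) = 2*(6 + q) = 12 + 2*q)
116*l(1, (-2 + 5) - 1) = 116*(12 + 2*1) = 116*(12 + 2) = 116*14 = 1624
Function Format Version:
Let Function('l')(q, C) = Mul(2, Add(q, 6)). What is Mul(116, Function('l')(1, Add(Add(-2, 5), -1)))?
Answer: 1624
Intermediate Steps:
Function('l')(q, C) = Add(12, Mul(2, q)) (Function('l')(q, C) = Mul(2, Add(6, q)) = Add(12, Mul(2, q)))
Mul(116, Function('l')(1, Add(Add(-2, 5), -1))) = Mul(116, Add(12, Mul(2, 1))) = Mul(116, Add(12, 2)) = Mul(116, 14) = 1624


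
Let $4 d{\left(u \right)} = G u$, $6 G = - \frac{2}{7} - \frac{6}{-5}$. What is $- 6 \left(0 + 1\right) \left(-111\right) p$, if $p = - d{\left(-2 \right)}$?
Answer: $\frac{1776}{35} \approx 50.743$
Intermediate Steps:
$G = \frac{16}{105}$ ($G = \frac{- \frac{2}{7} - \frac{6}{-5}}{6} = \frac{\left(-2\right) \frac{1}{7} - - \frac{6}{5}}{6} = \frac{- \frac{2}{7} + \frac{6}{5}}{6} = \frac{1}{6} \cdot \frac{32}{35} = \frac{16}{105} \approx 0.15238$)
$d{\left(u \right)} = \frac{4 u}{105}$ ($d{\left(u \right)} = \frac{\frac{16}{105} u}{4} = \frac{4 u}{105}$)
$p = \frac{8}{105}$ ($p = - \frac{4 \left(-2\right)}{105} = \left(-1\right) \left(- \frac{8}{105}\right) = \frac{8}{105} \approx 0.07619$)
$- 6 \left(0 + 1\right) \left(-111\right) p = - 6 \left(0 + 1\right) \left(-111\right) \frac{8}{105} = \left(-6\right) 1 \left(-111\right) \frac{8}{105} = \left(-6\right) \left(-111\right) \frac{8}{105} = 666 \cdot \frac{8}{105} = \frac{1776}{35}$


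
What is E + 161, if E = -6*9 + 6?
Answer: 113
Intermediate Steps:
E = -48 (E = -54 + 6 = -48)
E + 161 = -48 + 161 = 113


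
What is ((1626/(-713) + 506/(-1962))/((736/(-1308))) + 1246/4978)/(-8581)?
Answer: -4664404903/8406039107784 ≈ -0.00055489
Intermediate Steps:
((1626/(-713) + 506/(-1962))/((736/(-1308))) + 1246/4978)/(-8581) = ((1626*(-1/713) + 506*(-1/1962))/((736*(-1/1308))) + 1246*(1/4978))*(-1/8581) = ((-1626/713 - 253/981)/(-184/327) + 623/2489)*(-1/8581) = (-1775495/699453*(-327/184) + 623/2489)*(-1/8581) = (1775495/393576 + 623/2489)*(-1/8581) = (4664404903/979610664)*(-1/8581) = -4664404903/8406039107784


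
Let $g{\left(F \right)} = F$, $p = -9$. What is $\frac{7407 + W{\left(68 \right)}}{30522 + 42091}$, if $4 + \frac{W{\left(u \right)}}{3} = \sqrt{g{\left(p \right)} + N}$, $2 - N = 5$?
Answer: $\frac{7395}{72613} + \frac{6 i \sqrt{3}}{72613} \approx 0.10184 + 0.00014312 i$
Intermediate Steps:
$N = -3$ ($N = 2 - 5 = -3$)
$W{\left(u \right)} = -12 + 6 i \sqrt{3}$ ($W{\left(u \right)} = -12 + 3 \sqrt{-9 - 3} = -12 + 3 \sqrt{-12} = -12 + 3 \cdot 2 i \sqrt{3} = -12 + 6 i \sqrt{3}$)
$\frac{7407 + W{\left(68 \right)}}{30522 + 42091} = \frac{7407 - \left(12 - 6 i \sqrt{3}\right)}{30522 + 42091} = \frac{7395 + 6 i \sqrt{3}}{72613} = \left(7395 + 6 i \sqrt{3}\right) \frac{1}{72613} = \frac{7395}{72613} + \frac{6 i \sqrt{3}}{72613}$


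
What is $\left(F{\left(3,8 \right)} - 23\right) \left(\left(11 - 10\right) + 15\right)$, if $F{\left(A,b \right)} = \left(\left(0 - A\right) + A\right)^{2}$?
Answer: $-368$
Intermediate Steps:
$F{\left(A,b \right)} = 0$ ($F{\left(A,b \right)} = \left(- A + A\right)^{2} = 0^{2} = 0$)
$\left(F{\left(3,8 \right)} - 23\right) \left(\left(11 - 10\right) + 15\right) = \left(0 - 23\right) \left(\left(11 - 10\right) + 15\right) = - 23 \left(1 + 15\right) = \left(-23\right) 16 = -368$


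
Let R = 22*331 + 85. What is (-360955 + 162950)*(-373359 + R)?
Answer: 72468245960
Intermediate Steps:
R = 7367 (R = 7282 + 85 = 7367)
(-360955 + 162950)*(-373359 + R) = (-360955 + 162950)*(-373359 + 7367) = -198005*(-365992) = 72468245960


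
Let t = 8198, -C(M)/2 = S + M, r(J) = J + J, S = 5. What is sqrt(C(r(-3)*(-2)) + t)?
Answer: 2*sqrt(2041) ≈ 90.355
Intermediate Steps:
r(J) = 2*J
C(M) = -10 - 2*M (C(M) = -2*(5 + M) = -10 - 2*M)
sqrt(C(r(-3)*(-2)) + t) = sqrt((-10 - 2*2*(-3)*(-2)) + 8198) = sqrt((-10 - (-12)*(-2)) + 8198) = sqrt((-10 - 2*12) + 8198) = sqrt((-10 - 24) + 8198) = sqrt(-34 + 8198) = sqrt(8164) = 2*sqrt(2041)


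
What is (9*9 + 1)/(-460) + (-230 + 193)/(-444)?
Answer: -131/1380 ≈ -0.094928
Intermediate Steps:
(9*9 + 1)/(-460) + (-230 + 193)/(-444) = (81 + 1)*(-1/460) - 37*(-1/444) = 82*(-1/460) + 1/12 = -41/230 + 1/12 = -131/1380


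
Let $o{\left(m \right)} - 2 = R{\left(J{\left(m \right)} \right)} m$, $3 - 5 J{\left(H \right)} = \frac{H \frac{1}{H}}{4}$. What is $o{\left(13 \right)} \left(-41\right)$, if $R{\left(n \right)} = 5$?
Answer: $-2747$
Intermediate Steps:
$J{\left(H \right)} = \frac{11}{20}$ ($J{\left(H \right)} = \frac{3}{5} - \frac{\frac{H}{H} \frac{1}{4}}{5} = \frac{3}{5} - \frac{1 \cdot \frac{1}{4}}{5} = \frac{3}{5} - \frac{1}{20} = \frac{11}{20}$)
$o{\left(m \right)} = 2 + 5 m$
$o{\left(13 \right)} \left(-41\right) = \left(2 + 5 \cdot 13\right) \left(-41\right) = \left(2 + 65\right) \left(-41\right) = 67 \left(-41\right) = -2747$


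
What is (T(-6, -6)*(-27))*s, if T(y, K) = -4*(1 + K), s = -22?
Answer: 11880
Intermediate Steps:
T(y, K) = -4 - 4*K
(T(-6, -6)*(-27))*s = ((-4 - 4*(-6))*(-27))*(-22) = ((-4 + 24)*(-27))*(-22) = (20*(-27))*(-22) = -540*(-22) = 11880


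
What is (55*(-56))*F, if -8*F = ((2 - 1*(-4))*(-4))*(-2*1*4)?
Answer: 73920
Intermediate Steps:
F = -24 (F = -(2 - 1*(-4))*(-4)*-2*1*4/8 = -(2 + 4)*(-4)*(-2*4)/8 = -6*(-4)*(-8)/8 = -(-3)*(-8) = -⅛*192 = -24)
(55*(-56))*F = (55*(-56))*(-24) = -3080*(-24) = 73920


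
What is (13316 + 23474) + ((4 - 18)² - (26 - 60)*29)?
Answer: 37972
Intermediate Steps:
(13316 + 23474) + ((4 - 18)² - (26 - 60)*29) = 36790 + ((-14)² - (-34)*29) = 36790 + (196 - 1*(-986)) = 36790 + (196 + 986) = 36790 + 1182 = 37972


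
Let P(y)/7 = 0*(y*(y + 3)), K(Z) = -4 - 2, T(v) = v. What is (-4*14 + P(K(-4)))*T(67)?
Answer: -3752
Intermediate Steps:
K(Z) = -6
P(y) = 0 (P(y) = 7*(0*(y*(y + 3))) = 7*(0*(y*(3 + y))) = 7*0 = 0)
(-4*14 + P(K(-4)))*T(67) = (-4*14 + 0)*67 = (-56 + 0)*67 = -56*67 = -3752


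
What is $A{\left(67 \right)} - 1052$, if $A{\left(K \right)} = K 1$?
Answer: $-985$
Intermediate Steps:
$A{\left(K \right)} = K$
$A{\left(67 \right)} - 1052 = 67 - 1052 = -985$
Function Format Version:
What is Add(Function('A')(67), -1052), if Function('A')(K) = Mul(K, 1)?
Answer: -985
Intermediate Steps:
Function('A')(K) = K
Add(Function('A')(67), -1052) = Add(67, -1052) = -985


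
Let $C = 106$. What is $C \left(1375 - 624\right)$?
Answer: $79606$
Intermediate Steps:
$C \left(1375 - 624\right) = 106 \left(1375 - 624\right) = 106 \cdot 751 = 79606$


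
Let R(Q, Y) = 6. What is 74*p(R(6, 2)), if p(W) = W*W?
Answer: 2664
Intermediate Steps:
p(W) = W**2
74*p(R(6, 2)) = 74*6**2 = 74*36 = 2664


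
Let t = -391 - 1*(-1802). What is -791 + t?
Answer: 620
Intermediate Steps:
t = 1411 (t = -391 + 1802 = 1411)
-791 + t = -791 + 1411 = 620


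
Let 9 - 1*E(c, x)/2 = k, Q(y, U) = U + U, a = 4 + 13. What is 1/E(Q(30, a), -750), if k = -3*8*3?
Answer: 1/162 ≈ 0.0061728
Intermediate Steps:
a = 17
Q(y, U) = 2*U
k = -72 (k = -24*3 = -72)
E(c, x) = 162 (E(c, x) = 18 - 2*(-72) = 18 + 144 = 162)
1/E(Q(30, a), -750) = 1/162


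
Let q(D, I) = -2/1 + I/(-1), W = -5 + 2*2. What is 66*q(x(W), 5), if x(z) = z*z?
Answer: -462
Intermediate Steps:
W = -1 (W = -5 + 4 = -1)
x(z) = z²
q(D, I) = -2 - I (q(D, I) = -2*1 + I*(-1) = -2 - I)
66*q(x(W), 5) = 66*(-2 - 1*5) = 66*(-2 - 5) = 66*(-7) = -462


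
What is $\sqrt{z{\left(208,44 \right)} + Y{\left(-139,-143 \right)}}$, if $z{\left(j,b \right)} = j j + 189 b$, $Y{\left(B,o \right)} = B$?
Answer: $\sqrt{51441} \approx 226.81$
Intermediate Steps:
$z{\left(j,b \right)} = j^{2} + 189 b$
$\sqrt{z{\left(208,44 \right)} + Y{\left(-139,-143 \right)}} = \sqrt{\left(208^{2} + 189 \cdot 44\right) - 139} = \sqrt{\left(43264 + 8316\right) - 139} = \sqrt{51580 - 139} = \sqrt{51441}$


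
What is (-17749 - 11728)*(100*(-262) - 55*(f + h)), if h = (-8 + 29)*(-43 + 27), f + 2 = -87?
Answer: 83272525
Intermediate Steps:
f = -89 (f = -2 - 87 = -89)
h = -336 (h = 21*(-16) = -336)
(-17749 - 11728)*(100*(-262) - 55*(f + h)) = (-17749 - 11728)*(100*(-262) - 55*(-89 - 336)) = -29477*(-26200 - 55*(-425)) = -29477*(-26200 + 23375) = -29477*(-2825) = 83272525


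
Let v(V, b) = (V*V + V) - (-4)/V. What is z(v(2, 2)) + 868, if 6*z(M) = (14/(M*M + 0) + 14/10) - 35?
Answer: 827939/960 ≈ 862.44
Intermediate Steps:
v(V, b) = V + V² + 4/V (v(V, b) = (V² + V) + 4/V = (V + V²) + 4/V = V + V² + 4/V)
z(M) = -28/5 + 7/(3*M²) (z(M) = ((14/(M*M + 0) + 14/10) - 35)/6 = ((14/(M² + 0) + 14*(⅒)) - 35)/6 = ((14/(M²) + 7/5) - 35)/6 = ((14/M² + 7/5) - 35)/6 = ((7/5 + 14/M²) - 35)/6 = (-168/5 + 14/M²)/6 = -28/5 + 7/(3*M²))
z(v(2, 2)) + 868 = (-28/5 + 7/(3*(2 + 2² + 4/2)²)) + 868 = (-28/5 + 7/(3*(2 + 4 + 4*(½))²)) + 868 = (-28/5 + 7/(3*(2 + 4 + 2)²)) + 868 = (-28/5 + (7/3)/8²) + 868 = (-28/5 + (7/3)*(1/64)) + 868 = (-28/5 + 7/192) + 868 = -5341/960 + 868 = 827939/960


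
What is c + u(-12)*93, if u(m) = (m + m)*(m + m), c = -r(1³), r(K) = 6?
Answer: 53562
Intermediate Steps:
c = -6 (c = -1*6 = -6)
u(m) = 4*m² (u(m) = (2*m)*(2*m) = 4*m²)
c + u(-12)*93 = -6 + (4*(-12)²)*93 = -6 + (4*144)*93 = -6 + 576*93 = -6 + 53568 = 53562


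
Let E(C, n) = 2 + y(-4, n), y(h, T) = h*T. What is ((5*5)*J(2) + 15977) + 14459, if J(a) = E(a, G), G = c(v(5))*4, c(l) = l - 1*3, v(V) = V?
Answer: 29686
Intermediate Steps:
y(h, T) = T*h
c(l) = -3 + l (c(l) = l - 3 = -3 + l)
G = 8 (G = (-3 + 5)*4 = 2*4 = 8)
E(C, n) = 2 - 4*n (E(C, n) = 2 + n*(-4) = 2 - 4*n)
J(a) = -30 (J(a) = 2 - 4*8 = 2 - 32 = -30)
((5*5)*J(2) + 15977) + 14459 = ((5*5)*(-30) + 15977) + 14459 = (25*(-30) + 15977) + 14459 = (-750 + 15977) + 14459 = 15227 + 14459 = 29686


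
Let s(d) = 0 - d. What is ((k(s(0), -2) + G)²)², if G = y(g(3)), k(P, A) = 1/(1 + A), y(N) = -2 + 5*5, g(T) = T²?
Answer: 234256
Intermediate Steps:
s(d) = -d
y(N) = 23 (y(N) = -2 + 25 = 23)
G = 23
((k(s(0), -2) + G)²)² = ((1/(1 - 2) + 23)²)² = ((1/(-1) + 23)²)² = ((-1 + 23)²)² = (22²)² = 484² = 234256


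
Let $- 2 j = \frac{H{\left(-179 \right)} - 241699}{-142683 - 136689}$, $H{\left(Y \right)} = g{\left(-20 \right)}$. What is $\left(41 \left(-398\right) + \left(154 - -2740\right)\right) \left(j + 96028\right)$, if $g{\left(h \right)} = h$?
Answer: $- \frac{30010933298538}{23281} \approx -1.2891 \cdot 10^{9}$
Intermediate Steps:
$H{\left(Y \right)} = -20$
$j = - \frac{80573}{186248}$ ($j = - \frac{\left(-20 - 241699\right) \frac{1}{-142683 - 136689}}{2} = - \frac{\left(-241719\right) \frac{1}{-279372}}{2} = - \frac{\left(-241719\right) \left(- \frac{1}{279372}\right)}{2} = \left(- \frac{1}{2}\right) \frac{80573}{93124} = - \frac{80573}{186248} \approx -0.43261$)
$\left(41 \left(-398\right) + \left(154 - -2740\right)\right) \left(j + 96028\right) = \left(41 \left(-398\right) + \left(154 - -2740\right)\right) \left(- \frac{80573}{186248} + 96028\right) = \left(-16318 + \left(154 + 2740\right)\right) \frac{17884942371}{186248} = \left(-16318 + 2894\right) \frac{17884942371}{186248} = \left(-13424\right) \frac{17884942371}{186248} = - \frac{30010933298538}{23281}$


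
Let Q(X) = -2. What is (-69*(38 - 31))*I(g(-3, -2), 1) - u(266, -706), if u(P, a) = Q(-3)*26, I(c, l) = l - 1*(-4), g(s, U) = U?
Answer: -2363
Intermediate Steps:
I(c, l) = 4 + l (I(c, l) = l + 4 = 4 + l)
u(P, a) = -52 (u(P, a) = -2*26 = -52)
(-69*(38 - 31))*I(g(-3, -2), 1) - u(266, -706) = (-69*(38 - 31))*(4 + 1) - 1*(-52) = -69*7*5 + 52 = -483*5 + 52 = -2415 + 52 = -2363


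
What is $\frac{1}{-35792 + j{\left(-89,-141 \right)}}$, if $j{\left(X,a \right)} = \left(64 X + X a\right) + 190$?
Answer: $- \frac{1}{28749} \approx -3.4784 \cdot 10^{-5}$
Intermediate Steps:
$j{\left(X,a \right)} = 190 + 64 X + X a$
$\frac{1}{-35792 + j{\left(-89,-141 \right)}} = \frac{1}{-35792 + \left(190 + 64 \left(-89\right) - -12549\right)} = \frac{1}{-35792 + \left(190 - 5696 + 12549\right)} = \frac{1}{-35792 + 7043} = \frac{1}{-28749} = - \frac{1}{28749}$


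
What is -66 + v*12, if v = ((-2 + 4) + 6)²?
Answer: 702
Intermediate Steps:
v = 64 (v = (2 + 6)² = 8² = 64)
-66 + v*12 = -66 + 64*12 = -66 + 768 = 702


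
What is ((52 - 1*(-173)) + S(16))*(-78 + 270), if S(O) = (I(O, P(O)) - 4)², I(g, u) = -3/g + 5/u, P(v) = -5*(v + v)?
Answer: 745875/16 ≈ 46617.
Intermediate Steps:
P(v) = -10*v
S(O) = (-4 - 7/(2*O))² (S(O) = ((-3/O + 5/((-10*O))) - 4)² = ((-3/O + 5*(-1/(10*O))) - 4)² = ((-3/O - 1/(2*O)) - 4)² = (-7/(2*O) - 4)² = (-4 - 7/(2*O))²)
((52 - 1*(-173)) + S(16))*(-78 + 270) = ((52 - 1*(-173)) + (¼)*(7 + 8*16)²/16²)*(-78 + 270) = ((52 + 173) + (¼)*(1/256)*(7 + 128)²)*192 = (225 + (¼)*(1/256)*135²)*192 = (225 + (¼)*(1/256)*18225)*192 = (225 + 18225/1024)*192 = (248625/1024)*192 = 745875/16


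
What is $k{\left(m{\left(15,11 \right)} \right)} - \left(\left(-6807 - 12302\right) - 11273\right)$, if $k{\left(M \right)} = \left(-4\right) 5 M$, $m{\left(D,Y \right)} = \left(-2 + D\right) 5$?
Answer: $29082$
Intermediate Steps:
$m{\left(D,Y \right)} = -10 + 5 D$
$k{\left(M \right)} = - 20 M$
$k{\left(m{\left(15,11 \right)} \right)} - \left(\left(-6807 - 12302\right) - 11273\right) = - 20 \left(-10 + 5 \cdot 15\right) - \left(\left(-6807 - 12302\right) - 11273\right) = - 20 \left(-10 + 75\right) - \left(-19109 - 11273\right) = \left(-20\right) 65 - -30382 = -1300 + 30382 = 29082$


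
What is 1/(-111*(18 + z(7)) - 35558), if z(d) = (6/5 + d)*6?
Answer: -5/215086 ≈ -2.3247e-5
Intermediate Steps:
z(d) = 36/5 + 6*d (z(d) = (6*(⅕) + d)*6 = (6/5 + d)*6 = 36/5 + 6*d)
1/(-111*(18 + z(7)) - 35558) = 1/(-111*(18 + (36/5 + 6*7)) - 35558) = 1/(-111*(18 + (36/5 + 42)) - 35558) = 1/(-111*(18 + 246/5) - 35558) = 1/(-111*336/5 - 35558) = 1/(-37296/5 - 35558) = 1/(-215086/5) = -5/215086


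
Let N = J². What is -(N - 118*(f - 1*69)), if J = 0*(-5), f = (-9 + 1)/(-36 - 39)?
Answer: -609706/75 ≈ -8129.4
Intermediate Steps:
f = 8/75 (f = -8/(-75) = -8*(-1/75) = 8/75 ≈ 0.10667)
J = 0
N = 0 (N = 0² = 0)
-(N - 118*(f - 1*69)) = -(0 - 118*(8/75 - 1*69)) = -(0 - 118*(8/75 - 69)) = -(0 - 118*(-5167/75)) = -(0 + 609706/75) = -1*609706/75 = -609706/75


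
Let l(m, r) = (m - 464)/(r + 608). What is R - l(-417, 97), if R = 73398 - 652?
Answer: 51286811/705 ≈ 72747.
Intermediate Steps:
l(m, r) = (-464 + m)/(608 + r)
R = 72746
R - l(-417, 97) = 72746 - (-464 - 417)/(608 + 97) = 72746 - (-881)/705 = 72746 - 1*(-881/705) = 72746 + 881/705 = 51286811/705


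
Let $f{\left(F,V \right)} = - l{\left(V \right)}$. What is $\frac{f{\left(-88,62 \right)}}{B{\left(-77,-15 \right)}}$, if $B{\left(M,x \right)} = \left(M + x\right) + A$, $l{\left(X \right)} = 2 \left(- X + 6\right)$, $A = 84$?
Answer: $-14$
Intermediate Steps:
$l{\left(X \right)} = 12 - 2 X$ ($l{\left(X \right)} = 2 \left(6 - X\right) = 12 - 2 X$)
$f{\left(F,V \right)} = -12 + 2 V$ ($f{\left(F,V \right)} = - (12 - 2 V) = -12 + 2 V$)
$B{\left(M,x \right)} = 84 + M + x$ ($B{\left(M,x \right)} = \left(M + x\right) + 84 = 84 + M + x$)
$\frac{f{\left(-88,62 \right)}}{B{\left(-77,-15 \right)}} = \frac{-12 + 2 \cdot 62}{84 - 77 - 15} = \frac{-12 + 124}{-8} = 112 \left(- \frac{1}{8}\right) = -14$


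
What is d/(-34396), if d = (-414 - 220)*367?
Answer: 116339/17198 ≈ 6.7647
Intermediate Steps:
d = -232678 (d = -634*367 = -232678)
d/(-34396) = -232678/(-34396) = -232678*(-1/34396) = 116339/17198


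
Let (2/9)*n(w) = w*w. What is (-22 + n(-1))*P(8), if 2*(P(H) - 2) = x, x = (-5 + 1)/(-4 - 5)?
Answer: -350/9 ≈ -38.889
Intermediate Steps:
n(w) = 9*w²/2 (n(w) = 9*(w*w)/2 = 9*w²/2)
x = 4/9 (x = -4/(-9) = -4*(-⅑) = 4/9 ≈ 0.44444)
P(H) = 20/9 (P(H) = 2 + (½)*(4/9) = 2 + 2/9 = 20/9)
(-22 + n(-1))*P(8) = (-22 + (9/2)*(-1)²)*(20/9) = (-22 + (9/2)*1)*(20/9) = (-22 + 9/2)*(20/9) = -35/2*20/9 = -350/9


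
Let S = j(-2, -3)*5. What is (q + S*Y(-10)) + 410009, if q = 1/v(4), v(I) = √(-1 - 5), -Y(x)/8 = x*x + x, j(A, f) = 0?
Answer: 410009 - I*√6/6 ≈ 4.1001e+5 - 0.40825*I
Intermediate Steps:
Y(x) = -8*x - 8*x² (Y(x) = -8*(x*x + x) = -8*(x² + x) = -8*(x + x²) = -8*x - 8*x²)
v(I) = I*√6 (v(I) = √(-6) = I*√6)
S = 0 (S = 0*5 = 0)
q = -I*√6/6 (q = 1/(I*√6) = -I*√6/6 ≈ -0.40825*I)
(q + S*Y(-10)) + 410009 = (-I*√6/6 + 0*(-8*(-10)*(1 - 10))) + 410009 = (-I*√6/6 + 0*(-8*(-10)*(-9))) + 410009 = (-I*√6/6 + 0*(-720)) + 410009 = (-I*√6/6 + 0) + 410009 = -I*√6/6 + 410009 = 410009 - I*√6/6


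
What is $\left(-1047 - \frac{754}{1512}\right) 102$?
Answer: $- \frac{13462453}{126} \approx -1.0684 \cdot 10^{5}$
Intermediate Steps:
$\left(-1047 - \frac{754}{1512}\right) 102 = \left(-1047 - \frac{377}{756}\right) 102 = \left(- \frac{791909}{756}\right) 102 = - \frac{13462453}{126}$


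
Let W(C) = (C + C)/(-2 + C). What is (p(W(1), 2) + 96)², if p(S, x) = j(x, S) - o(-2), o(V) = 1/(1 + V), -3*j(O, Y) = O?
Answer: 83521/9 ≈ 9280.1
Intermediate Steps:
W(C) = 2*C/(-2 + C) (W(C) = (2*C)/(-2 + C) = 2*C/(-2 + C))
j(O, Y) = -O/3
p(S, x) = 1 - x/3 (p(S, x) = -x/3 - 1/(1 - 2) = -x/3 - 1/(-1) = -x/3 - 1*(-1) = -x/3 + 1 = 1 - x/3)
(p(W(1), 2) + 96)² = ((1 - ⅓*2) + 96)² = ((1 - ⅔) + 96)² = (⅓ + 96)² = (289/3)² = 83521/9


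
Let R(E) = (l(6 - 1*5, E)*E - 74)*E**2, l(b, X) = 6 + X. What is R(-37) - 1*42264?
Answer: 1426673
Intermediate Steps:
R(E) = E**2*(-74 + E*(6 + E)) (R(E) = ((6 + E)*E - 74)*E**2 = (E*(6 + E) - 74)*E**2 = (-74 + E*(6 + E))*E**2 = E**2*(-74 + E*(6 + E)))
R(-37) - 1*42264 = (-37)**2*(-74 - 37*(6 - 37)) - 1*42264 = 1369*(-74 - 37*(-31)) - 42264 = 1369*(-74 + 1147) - 42264 = 1369*1073 - 42264 = 1468937 - 42264 = 1426673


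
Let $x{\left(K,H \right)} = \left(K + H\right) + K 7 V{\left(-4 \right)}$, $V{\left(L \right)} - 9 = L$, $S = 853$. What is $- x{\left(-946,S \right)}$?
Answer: $33203$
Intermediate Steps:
$V{\left(L \right)} = 9 + L$
$x{\left(K,H \right)} = H + 36 K$ ($x{\left(K,H \right)} = \left(K + H\right) + K 7 \left(9 - 4\right) = \left(H + K\right) + 7 K 5 = \left(H + K\right) + 35 K = H + 36 K$)
$- x{\left(-946,S \right)} = - (853 + 36 \left(-946\right)) = - (853 - 34056) = \left(-1\right) \left(-33203\right) = 33203$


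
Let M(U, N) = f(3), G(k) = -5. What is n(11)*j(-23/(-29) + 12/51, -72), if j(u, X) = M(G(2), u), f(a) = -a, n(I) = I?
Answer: -33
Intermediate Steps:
M(U, N) = -3 (M(U, N) = -1*3 = -3)
j(u, X) = -3
n(11)*j(-23/(-29) + 12/51, -72) = 11*(-3) = -33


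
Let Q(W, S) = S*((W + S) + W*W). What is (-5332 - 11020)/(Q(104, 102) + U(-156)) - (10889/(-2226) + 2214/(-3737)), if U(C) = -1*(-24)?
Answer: 4262808937621/779357755218 ≈ 5.4696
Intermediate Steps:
U(C) = 24
Q(W, S) = S*(S + W + W**2) (Q(W, S) = S*((S + W) + W**2) = S*(S + W + W**2))
(-5332 - 11020)/(Q(104, 102) + U(-156)) - (10889/(-2226) + 2214/(-3737)) = (-5332 - 11020)/(102*(102 + 104 + 104**2) + 24) - (10889/(-2226) + 2214/(-3737)) = -16352/(102*(102 + 104 + 10816) + 24) - (10889*(-1/2226) + 2214*(-1/3737)) = -16352/(102*11022 + 24) - (-10889/2226 - 2214/3737) = -16352/(1124244 + 24) - 1*(-45620557/8318562) = -16352/1124268 + 45620557/8318562 = -16352*1/1124268 + 45620557/8318562 = -4088/281067 + 45620557/8318562 = 4262808937621/779357755218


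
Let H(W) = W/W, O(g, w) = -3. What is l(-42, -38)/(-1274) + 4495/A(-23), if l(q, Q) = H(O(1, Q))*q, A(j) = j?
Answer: -408976/2093 ≈ -195.40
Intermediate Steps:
H(W) = 1
l(q, Q) = q (l(q, Q) = 1*q = q)
l(-42, -38)/(-1274) + 4495/A(-23) = -42/(-1274) + 4495/(-23) = -42*(-1/1274) + 4495*(-1/23) = 3/91 - 4495/23 = -408976/2093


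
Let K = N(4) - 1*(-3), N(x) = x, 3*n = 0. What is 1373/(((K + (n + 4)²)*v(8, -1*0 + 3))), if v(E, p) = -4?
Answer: -1373/92 ≈ -14.924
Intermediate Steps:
n = 0 (n = (⅓)*0 = 0)
K = 7 (K = 4 - 1*(-3) = 4 + 3 = 7)
1373/(((K + (n + 4)²)*v(8, -1*0 + 3))) = 1373/(((7 + (0 + 4)²)*(-4))) = 1373/(((7 + 4²)*(-4))) = 1373/(((7 + 16)*(-4))) = 1373/((23*(-4))) = 1373/(-92) = 1373*(-1/92) = -1373/92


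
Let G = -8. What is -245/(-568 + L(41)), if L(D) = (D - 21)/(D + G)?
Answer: 8085/18724 ≈ 0.43180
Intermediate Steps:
L(D) = (-21 + D)/(-8 + D) (L(D) = (D - 21)/(D - 8) = (-21 + D)/(-8 + D))
-245/(-568 + L(41)) = -245/(-568 + (-21 + 41)/(-8 + 41)) = -245/(-568 + 20/33) = -245/(-18724/33) = -33/18724*(-245) = 8085/18724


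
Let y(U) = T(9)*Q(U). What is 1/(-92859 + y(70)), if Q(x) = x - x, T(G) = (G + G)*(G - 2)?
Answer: -1/92859 ≈ -1.0769e-5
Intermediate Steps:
T(G) = 2*G*(-2 + G) (T(G) = (2*G)*(-2 + G) = 2*G*(-2 + G))
Q(x) = 0
y(U) = 0 (y(U) = (2*9*(-2 + 9))*0 = (2*9*7)*0 = 126*0 = 0)
1/(-92859 + y(70)) = 1/(-92859 + 0) = 1/(-92859) = -1/92859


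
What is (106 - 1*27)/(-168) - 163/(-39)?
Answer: 8101/2184 ≈ 3.7092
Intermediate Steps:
(106 - 1*27)/(-168) - 163/(-39) = (106 - 27)*(-1/168) - 163*(-1/39) = 79*(-1/168) + 163/39 = -79/168 + 163/39 = 8101/2184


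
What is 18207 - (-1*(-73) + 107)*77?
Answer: 4347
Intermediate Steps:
18207 - (-1*(-73) + 107)*77 = 18207 - (73 + 107)*77 = 18207 - 180*77 = 18207 - 1*13860 = 18207 - 13860 = 4347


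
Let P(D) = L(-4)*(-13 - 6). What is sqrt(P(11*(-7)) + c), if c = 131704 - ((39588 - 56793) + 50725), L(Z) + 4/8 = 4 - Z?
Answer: 3*sqrt(43574)/2 ≈ 313.12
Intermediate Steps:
L(Z) = 7/2 - Z (L(Z) = -1/2 + (4 - Z) = 7/2 - Z)
P(D) = -285/2 (P(D) = (7/2 - 1*(-4))*(-13 - 6) = (7/2 + 4)*(-19) = (15/2)*(-19) = -285/2)
c = 98184 (c = 131704 - (-17205 + 50725) = 131704 - 1*33520 = 131704 - 33520 = 98184)
sqrt(P(11*(-7)) + c) = sqrt(-285/2 + 98184) = sqrt(196083/2) = 3*sqrt(43574)/2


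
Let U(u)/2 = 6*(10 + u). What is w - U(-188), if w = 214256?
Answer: 216392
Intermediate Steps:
U(u) = 120 + 12*u (U(u) = 2*(6*(10 + u)) = 2*(60 + 6*u) = 120 + 12*u)
w - U(-188) = 214256 - (120 + 12*(-188)) = 214256 - (120 - 2256) = 214256 - 1*(-2136) = 214256 + 2136 = 216392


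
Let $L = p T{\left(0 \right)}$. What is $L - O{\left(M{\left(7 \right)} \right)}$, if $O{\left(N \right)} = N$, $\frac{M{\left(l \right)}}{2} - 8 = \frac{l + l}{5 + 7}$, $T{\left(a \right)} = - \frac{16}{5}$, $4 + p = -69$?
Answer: $\frac{3229}{15} \approx 215.27$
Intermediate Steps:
$p = -73$ ($p = -4 - 69 = -73$)
$T{\left(a \right)} = - \frac{16}{5}$ ($T{\left(a \right)} = \left(-16\right) \frac{1}{5} = - \frac{16}{5}$)
$M{\left(l \right)} = 16 + \frac{l}{3}$ ($M{\left(l \right)} = 16 + 2 \frac{l + l}{5 + 7} = 16 + 2 \frac{2 l}{12} = 16 + 2 \cdot 2 l \frac{1}{12} = 16 + 2 \frac{l}{6} = 16 + \frac{l}{3}$)
$L = \frac{1168}{5}$ ($L = \left(-73\right) \left(- \frac{16}{5}\right) = \frac{1168}{5} \approx 233.6$)
$L - O{\left(M{\left(7 \right)} \right)} = \frac{1168}{5} - \left(16 + \frac{1}{3} \cdot 7\right) = \frac{1168}{5} - \left(16 + \frac{7}{3}\right) = \frac{1168}{5} - \frac{55}{3} = \frac{3229}{15}$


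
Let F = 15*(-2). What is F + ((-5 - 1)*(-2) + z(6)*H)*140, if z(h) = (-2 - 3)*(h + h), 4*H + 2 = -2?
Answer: 10050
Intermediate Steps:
F = -30
H = -1 (H = -1/2 + (1/4)*(-2) = -1/2 - 1/2 = -1)
z(h) = -10*h
F + ((-5 - 1)*(-2) + z(6)*H)*140 = -30 + ((-5 - 1)*(-2) - 10*6*(-1))*140 = -30 + (-6*(-2) - 60*(-1))*140 = -30 + (12 + 60)*140 = -30 + 72*140 = -30 + 10080 = 10050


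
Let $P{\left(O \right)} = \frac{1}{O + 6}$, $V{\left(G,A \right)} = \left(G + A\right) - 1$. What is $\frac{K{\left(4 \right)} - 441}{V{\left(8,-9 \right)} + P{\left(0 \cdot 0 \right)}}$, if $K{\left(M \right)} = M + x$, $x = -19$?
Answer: $\frac{2736}{11} \approx 248.73$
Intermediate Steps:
$V{\left(G,A \right)} = -1 + A + G$ ($V{\left(G,A \right)} = \left(A + G\right) - 1 = -1 + A + G$)
$K{\left(M \right)} = -19 + M$ ($K{\left(M \right)} = M - 19 = -19 + M$)
$P{\left(O \right)} = \frac{1}{6 + O}$
$\frac{K{\left(4 \right)} - 441}{V{\left(8,-9 \right)} + P{\left(0 \cdot 0 \right)}} = \frac{\left(-19 + 4\right) - 441}{\left(-1 - 9 + 8\right) + \frac{1}{6 + 0 \cdot 0}} = \frac{-15 - 441}{-2 + \frac{1}{6 + 0}} = - \frac{456}{-2 + \frac{1}{6}} = - \frac{456}{- \frac{11}{6}} = \left(-456\right) \left(- \frac{6}{11}\right) = \frac{2736}{11}$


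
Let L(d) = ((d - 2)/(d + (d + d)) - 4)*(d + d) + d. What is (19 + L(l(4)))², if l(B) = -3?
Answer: 12100/9 ≈ 1344.4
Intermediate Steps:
L(d) = d + 2*d*(-4 + (-2 + d)/(3*d)) (L(d) = ((-2 + d)/(d + 2*d) - 4)*(2*d) + d = ((-2 + d)/((3*d)) - 4)*(2*d) + d = ((-2 + d)*(1/(3*d)) - 4)*(2*d) + d = ((-2 + d)/(3*d) - 4)*(2*d) + d = (-4 + (-2 + d)/(3*d))*(2*d) + d = 2*d*(-4 + (-2 + d)/(3*d)) + d = d + 2*d*(-4 + (-2 + d)/(3*d)))
(19 + L(l(4)))² = (19 + (-4/3 - 19/3*(-3)))² = (19 + (-4/3 + 19))² = (19 + 53/3)² = (110/3)² = 12100/9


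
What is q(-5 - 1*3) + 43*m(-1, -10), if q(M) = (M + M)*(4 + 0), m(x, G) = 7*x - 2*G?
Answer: 495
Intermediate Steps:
m(x, G) = -2*G + 7*x
q(M) = 8*M (q(M) = (2*M)*4 = 8*M)
q(-5 - 1*3) + 43*m(-1, -10) = 8*(-5 - 1*3) + 43*(-2*(-10) + 7*(-1)) = 8*(-5 - 3) + 43*(20 - 7) = 8*(-8) + 43*13 = -64 + 559 = 495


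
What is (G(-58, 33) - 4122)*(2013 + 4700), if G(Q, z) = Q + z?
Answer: -27838811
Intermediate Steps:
(G(-58, 33) - 4122)*(2013 + 4700) = ((-58 + 33) - 4122)*(2013 + 4700) = (-25 - 4122)*6713 = -4147*6713 = -27838811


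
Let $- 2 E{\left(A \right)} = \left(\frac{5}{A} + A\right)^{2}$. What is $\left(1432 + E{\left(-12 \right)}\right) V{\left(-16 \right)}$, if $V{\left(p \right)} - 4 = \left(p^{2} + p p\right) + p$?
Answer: $\frac{48776875}{72} \approx 6.7746 \cdot 10^{5}$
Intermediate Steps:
$V{\left(p \right)} = 4 + p + 2 p^{2}$ ($V{\left(p \right)} = 4 + \left(\left(p^{2} + p p\right) + p\right) = 4 + \left(\left(p^{2} + p^{2}\right) + p\right) = 4 + \left(2 p^{2} + p\right) = 4 + \left(p + 2 p^{2}\right) = 4 + p + 2 p^{2}$)
$E{\left(A \right)} = - \frac{\left(A + \frac{5}{A}\right)^{2}}{2}$ ($E{\left(A \right)} = - \frac{\left(\frac{5}{A} + A\right)^{2}}{2} = - \frac{\left(A + \frac{5}{A}\right)^{2}}{2}$)
$\left(1432 + E{\left(-12 \right)}\right) V{\left(-16 \right)} = \left(1432 - \frac{\left(5 + \left(-12\right)^{2}\right)^{2}}{2 \cdot 144}\right) \left(4 - 16 + 2 \left(-16\right)^{2}\right) = \left(1432 - \frac{\left(5 + 144\right)^{2}}{288}\right) \left(4 - 16 + 2 \cdot 256\right) = \left(1432 - \frac{149^{2}}{288}\right) \left(4 - 16 + 512\right) = \left(1432 - \frac{1}{288} \cdot 22201\right) 500 = \left(1432 - \frac{22201}{288}\right) 500 = \frac{390215}{288} \cdot 500 = \frac{48776875}{72}$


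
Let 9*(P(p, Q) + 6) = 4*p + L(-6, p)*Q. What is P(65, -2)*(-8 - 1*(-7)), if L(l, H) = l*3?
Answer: -242/9 ≈ -26.889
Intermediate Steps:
L(l, H) = 3*l
P(p, Q) = -6 - 2*Q + 4*p/9 (P(p, Q) = -6 + (4*p + (3*(-6))*Q)/9 = -6 + (4*p - 18*Q)/9 = -6 + (-18*Q + 4*p)/9 = -6 + (-2*Q + 4*p/9) = -6 - 2*Q + 4*p/9)
P(65, -2)*(-8 - 1*(-7)) = (-6 - 2*(-2) + (4/9)*65)*(-8 - 1*(-7)) = (-6 + 4 + 260/9)*(-8 + 7) = (242/9)*(-1) = -242/9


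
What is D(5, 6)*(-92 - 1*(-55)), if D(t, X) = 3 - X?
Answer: 111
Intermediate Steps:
D(5, 6)*(-92 - 1*(-55)) = (3 - 1*6)*(-92 - 1*(-55)) = (3 - 6)*(-92 + 55) = -3*(-37) = 111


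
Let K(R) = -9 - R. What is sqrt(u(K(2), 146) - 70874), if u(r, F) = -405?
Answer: I*sqrt(71279) ≈ 266.98*I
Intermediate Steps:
sqrt(u(K(2), 146) - 70874) = sqrt(-405 - 70874) = sqrt(-71279) = I*sqrt(71279)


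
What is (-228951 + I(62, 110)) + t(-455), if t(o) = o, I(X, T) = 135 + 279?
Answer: -228992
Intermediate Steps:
I(X, T) = 414
(-228951 + I(62, 110)) + t(-455) = (-228951 + 414) - 455 = -228537 - 455 = -228992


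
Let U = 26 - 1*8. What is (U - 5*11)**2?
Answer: 1369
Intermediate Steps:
U = 18 (U = 26 - 8 = 18)
(U - 5*11)**2 = (18 - 5*11)**2 = (18 - 55)**2 = (-37)**2 = 1369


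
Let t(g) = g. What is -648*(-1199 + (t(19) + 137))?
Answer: 675864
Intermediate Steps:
-648*(-1199 + (t(19) + 137)) = -648*(-1199 + (19 + 137)) = -648*(-1199 + 156) = -648*(-1043) = 675864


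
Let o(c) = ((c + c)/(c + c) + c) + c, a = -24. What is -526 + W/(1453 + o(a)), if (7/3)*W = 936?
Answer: -2587042/4921 ≈ -525.71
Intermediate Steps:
W = 2808/7 (W = (3/7)*936 = 2808/7 ≈ 401.14)
o(c) = 1 + 2*c (o(c) = ((2*c)/((2*c)) + c) + c = ((2*c)*(1/(2*c)) + c) + c = (1 + c) + c = 1 + 2*c)
-526 + W/(1453 + o(a)) = -526 + (2808/7)/(1453 + (1 + 2*(-24))) = -526 + (2808/7)/(1453 + (1 - 48)) = -526 + (2808/7)/(1453 - 47) = -526 + (2808/7)/1406 = -526 + (1/1406)*(2808/7) = -526 + 1404/4921 = -2587042/4921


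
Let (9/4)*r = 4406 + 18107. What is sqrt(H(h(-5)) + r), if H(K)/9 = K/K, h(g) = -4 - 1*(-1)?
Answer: sqrt(90133)/3 ≈ 100.07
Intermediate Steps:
h(g) = -3 (h(g) = -4 + 1 = -3)
H(K) = 9 (H(K) = 9*(K/K) = 9*1 = 9)
r = 90052/9 (r = 4*(4406 + 18107)/9 = (4/9)*22513 = 90052/9 ≈ 10006.)
sqrt(H(h(-5)) + r) = sqrt(9 + 90052/9) = sqrt(90133/9) = sqrt(90133)/3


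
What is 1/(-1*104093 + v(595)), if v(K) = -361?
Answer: -1/104454 ≈ -9.5736e-6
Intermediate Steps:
1/(-1*104093 + v(595)) = 1/(-1*104093 - 361) = 1/(-104093 - 361) = 1/(-104454) = -1/104454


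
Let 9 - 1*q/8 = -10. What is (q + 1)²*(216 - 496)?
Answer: -6554520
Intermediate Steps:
q = 152 (q = 72 - 8*(-10) = 72 + 80 = 152)
(q + 1)²*(216 - 496) = (152 + 1)²*(216 - 496) = 153²*(-280) = 23409*(-280) = -6554520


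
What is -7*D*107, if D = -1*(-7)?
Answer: -5243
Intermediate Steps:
D = 7
-7*D*107 = -7*7*107 = -49*107 = -5243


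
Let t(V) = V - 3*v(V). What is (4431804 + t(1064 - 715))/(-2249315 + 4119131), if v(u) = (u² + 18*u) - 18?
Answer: 2023979/934908 ≈ 2.1649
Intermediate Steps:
v(u) = -18 + u² + 18*u
t(V) = 54 - 53*V - 3*V² (t(V) = V - 3*(-18 + V² + 18*V) = V - (-54 + 3*V² + 54*V) = V + (54 - 54*V - 3*V²) = 54 - 53*V - 3*V²)
(4431804 + t(1064 - 715))/(-2249315 + 4119131) = (4431804 + (54 - 53*(1064 - 715) - 3*(1064 - 715)²))/(-2249315 + 4119131) = (4431804 + (54 - 53*349 - 3*349²))/1869816 = (4431804 + (54 - 18497 - 3*121801))*(1/1869816) = (4431804 + (54 - 18497 - 365403))*(1/1869816) = (4431804 - 383846)*(1/1869816) = 4047958*(1/1869816) = 2023979/934908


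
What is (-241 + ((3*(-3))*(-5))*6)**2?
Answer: 841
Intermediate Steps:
(-241 + ((3*(-3))*(-5))*6)**2 = (-241 - 9*(-5)*6)**2 = (-241 + 45*6)**2 = (-241 + 270)**2 = 29**2 = 841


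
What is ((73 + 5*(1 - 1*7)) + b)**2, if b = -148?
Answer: 11025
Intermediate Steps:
((73 + 5*(1 - 1*7)) + b)**2 = ((73 + 5*(1 - 1*7)) - 148)**2 = ((73 + 5*(1 - 7)) - 148)**2 = ((73 + 5*(-6)) - 148)**2 = ((73 - 30) - 148)**2 = (43 - 148)**2 = (-105)**2 = 11025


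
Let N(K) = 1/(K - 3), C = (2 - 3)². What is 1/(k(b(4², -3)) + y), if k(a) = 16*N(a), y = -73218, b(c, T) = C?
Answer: -1/73226 ≈ -1.3656e-5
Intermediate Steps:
C = 1 (C = (-1)² = 1)
b(c, T) = 1
N(K) = 1/(-3 + K)
k(a) = 16/(-3 + a)
1/(k(b(4², -3)) + y) = 1/(16/(-3 + 1) - 73218) = 1/(16/(-2) - 73218) = 1/(16*(-½) - 73218) = 1/(-8 - 73218) = 1/(-73226) = -1/73226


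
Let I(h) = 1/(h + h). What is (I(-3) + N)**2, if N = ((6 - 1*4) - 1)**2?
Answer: 25/36 ≈ 0.69444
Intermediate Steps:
I(h) = 1/(2*h)
N = 1 (N = ((6 - 4) - 1)**2 = (2 - 1)**2 = 1**2 = 1)
(I(-3) + N)**2 = ((1/2)/(-3) + 1)**2 = ((1/2)*(-1/3) + 1)**2 = (-1/6 + 1)**2 = (5/6)**2 = 25/36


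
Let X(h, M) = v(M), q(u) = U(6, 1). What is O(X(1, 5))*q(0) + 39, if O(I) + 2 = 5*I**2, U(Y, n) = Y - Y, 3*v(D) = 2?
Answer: 39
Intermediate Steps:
v(D) = 2/3 (v(D) = (1/3)*2 = 2/3)
U(Y, n) = 0
q(u) = 0
X(h, M) = 2/3
O(I) = -2 + 5*I**2
O(X(1, 5))*q(0) + 39 = (-2 + 5*(2/3)**2)*0 + 39 = (-2 + 5*(4/9))*0 + 39 = (-2 + 20/9)*0 + 39 = (2/9)*0 + 39 = 0 + 39 = 39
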